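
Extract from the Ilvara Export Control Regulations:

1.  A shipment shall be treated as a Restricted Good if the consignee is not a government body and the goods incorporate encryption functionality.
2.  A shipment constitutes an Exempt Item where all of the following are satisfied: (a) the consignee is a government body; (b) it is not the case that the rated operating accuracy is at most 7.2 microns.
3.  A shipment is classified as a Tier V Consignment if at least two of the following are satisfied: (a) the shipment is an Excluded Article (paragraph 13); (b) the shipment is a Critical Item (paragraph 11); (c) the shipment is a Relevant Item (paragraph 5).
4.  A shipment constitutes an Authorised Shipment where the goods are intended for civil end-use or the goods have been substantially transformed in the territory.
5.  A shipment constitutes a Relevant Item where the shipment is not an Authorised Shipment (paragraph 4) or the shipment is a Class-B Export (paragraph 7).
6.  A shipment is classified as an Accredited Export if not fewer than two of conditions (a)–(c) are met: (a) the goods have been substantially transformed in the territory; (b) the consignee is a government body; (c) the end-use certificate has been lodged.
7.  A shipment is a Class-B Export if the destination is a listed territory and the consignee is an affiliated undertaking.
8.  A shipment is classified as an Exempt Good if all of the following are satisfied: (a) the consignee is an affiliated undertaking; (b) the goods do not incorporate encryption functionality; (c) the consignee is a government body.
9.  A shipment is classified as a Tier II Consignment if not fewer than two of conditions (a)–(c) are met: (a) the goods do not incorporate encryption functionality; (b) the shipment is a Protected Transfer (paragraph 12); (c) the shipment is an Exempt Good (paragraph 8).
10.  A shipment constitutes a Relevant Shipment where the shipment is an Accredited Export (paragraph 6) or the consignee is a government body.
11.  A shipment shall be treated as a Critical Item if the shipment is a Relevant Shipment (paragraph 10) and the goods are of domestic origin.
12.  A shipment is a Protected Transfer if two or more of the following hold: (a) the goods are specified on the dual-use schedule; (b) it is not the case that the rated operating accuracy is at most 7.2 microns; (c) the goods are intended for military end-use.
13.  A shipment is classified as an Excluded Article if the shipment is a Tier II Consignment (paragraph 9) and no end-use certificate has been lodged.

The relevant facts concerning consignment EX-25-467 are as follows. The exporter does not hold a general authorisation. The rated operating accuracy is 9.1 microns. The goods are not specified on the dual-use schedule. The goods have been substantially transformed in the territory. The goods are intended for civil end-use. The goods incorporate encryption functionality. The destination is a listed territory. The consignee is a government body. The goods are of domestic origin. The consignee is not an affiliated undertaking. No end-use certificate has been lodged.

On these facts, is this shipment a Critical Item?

Yes

paragraph 6 — Accredited Export: the goods have been substantially transformed in the territory? yes; the consignee is a government body? yes; the end-use certificate has been lodged? no — 2 of 3 hold (need ≥2) → satisfied.
paragraph 10 — Relevant Shipment: [Accredited Export (paragraph 6)? yes] OR [the consignee is a government body? yes] → satisfied.
paragraph 11 — Critical Item: [Relevant Shipment (paragraph 10)? yes] AND [the goods are of domestic origin? yes] → satisfied.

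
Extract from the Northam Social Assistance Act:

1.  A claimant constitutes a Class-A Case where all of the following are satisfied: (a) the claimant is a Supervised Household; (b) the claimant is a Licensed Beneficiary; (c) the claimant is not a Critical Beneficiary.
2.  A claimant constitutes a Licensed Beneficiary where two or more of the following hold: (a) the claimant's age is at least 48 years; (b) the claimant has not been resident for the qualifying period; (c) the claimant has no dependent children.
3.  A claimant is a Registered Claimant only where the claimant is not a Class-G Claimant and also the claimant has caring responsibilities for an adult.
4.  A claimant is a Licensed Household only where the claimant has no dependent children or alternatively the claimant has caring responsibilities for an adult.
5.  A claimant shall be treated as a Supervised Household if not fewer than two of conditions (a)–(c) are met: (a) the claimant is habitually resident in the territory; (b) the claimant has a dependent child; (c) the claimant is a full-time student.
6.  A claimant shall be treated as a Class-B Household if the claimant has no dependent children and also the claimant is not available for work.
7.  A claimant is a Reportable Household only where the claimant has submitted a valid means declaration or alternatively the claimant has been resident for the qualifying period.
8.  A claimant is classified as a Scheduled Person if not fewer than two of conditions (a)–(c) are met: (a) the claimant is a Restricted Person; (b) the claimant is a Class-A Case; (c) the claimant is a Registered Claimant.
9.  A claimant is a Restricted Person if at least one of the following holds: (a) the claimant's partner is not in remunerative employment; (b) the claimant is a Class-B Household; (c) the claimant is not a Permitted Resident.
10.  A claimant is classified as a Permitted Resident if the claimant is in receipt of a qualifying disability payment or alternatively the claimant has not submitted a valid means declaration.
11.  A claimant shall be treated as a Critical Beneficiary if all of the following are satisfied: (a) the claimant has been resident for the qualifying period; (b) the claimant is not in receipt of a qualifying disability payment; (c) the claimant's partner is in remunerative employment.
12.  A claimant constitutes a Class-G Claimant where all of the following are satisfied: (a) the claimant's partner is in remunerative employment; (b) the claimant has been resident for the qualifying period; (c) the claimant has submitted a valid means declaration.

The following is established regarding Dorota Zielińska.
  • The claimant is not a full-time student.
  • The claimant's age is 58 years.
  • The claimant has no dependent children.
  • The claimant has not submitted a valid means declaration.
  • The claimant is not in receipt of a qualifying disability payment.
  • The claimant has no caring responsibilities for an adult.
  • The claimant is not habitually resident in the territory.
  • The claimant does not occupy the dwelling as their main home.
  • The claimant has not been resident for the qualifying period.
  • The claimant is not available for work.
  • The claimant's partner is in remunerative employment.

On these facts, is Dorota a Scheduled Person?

paragraph 6 — Class-B Household: [the claimant has no dependent children? yes] AND [the claimant is not available for work? yes] → satisfied.
paragraph 10 — Permitted Resident: [the claimant is in receipt of a qualifying disability payment? no] OR [the claimant has not submitted a valid means declaration? yes] → satisfied.
paragraph 9 — Restricted Person: [the claimant's partner is not in remunerative employment? no] OR [Class-B Household (paragraph 6)? yes] OR [not a Permitted Resident (paragraph 10)? no] → satisfied.
paragraph 5 — Supervised Household: the claimant is habitually resident in the territory? no; the claimant has a dependent child? no; the claimant is a full-time student? no — 0 of 3 hold (need ≥2) → not satisfied.
paragraph 2 — Licensed Beneficiary: claimant's age: 58 years ≥ 48 years? yes; the claimant has not been resident for the qualifying period? yes; the claimant has no dependent children? yes — 3 of 3 hold (need ≥2) → satisfied.
paragraph 11 — Critical Beneficiary: [the claimant has been resident for the qualifying period? no] AND [the claimant is not in receipt of a qualifying disability payment? yes] AND [the claimant's partner is in remunerative employment? yes] → not satisfied.
paragraph 1 — Class-A Case: [Supervised Household (paragraph 5)? no] AND [Licensed Beneficiary (paragraph 2)? yes] AND [not a Critical Beneficiary (paragraph 11)? yes] → not satisfied.
paragraph 12 — Class-G Claimant: [the claimant's partner is in remunerative employment? yes] AND [the claimant has been resident for the qualifying period? no] AND [the claimant has submitted a valid means declaration? no] → not satisfied.
paragraph 3 — Registered Claimant: [not a Class-G Claimant (paragraph 12)? yes] AND [the claimant has caring responsibilities for an adult? no] → not satisfied.
paragraph 8 — Scheduled Person: Restricted Person (paragraph 9)? yes; Class-A Case (paragraph 1)? no; Registered Claimant (paragraph 3)? no — 1 of 3 hold (need ≥2) → not satisfied.

No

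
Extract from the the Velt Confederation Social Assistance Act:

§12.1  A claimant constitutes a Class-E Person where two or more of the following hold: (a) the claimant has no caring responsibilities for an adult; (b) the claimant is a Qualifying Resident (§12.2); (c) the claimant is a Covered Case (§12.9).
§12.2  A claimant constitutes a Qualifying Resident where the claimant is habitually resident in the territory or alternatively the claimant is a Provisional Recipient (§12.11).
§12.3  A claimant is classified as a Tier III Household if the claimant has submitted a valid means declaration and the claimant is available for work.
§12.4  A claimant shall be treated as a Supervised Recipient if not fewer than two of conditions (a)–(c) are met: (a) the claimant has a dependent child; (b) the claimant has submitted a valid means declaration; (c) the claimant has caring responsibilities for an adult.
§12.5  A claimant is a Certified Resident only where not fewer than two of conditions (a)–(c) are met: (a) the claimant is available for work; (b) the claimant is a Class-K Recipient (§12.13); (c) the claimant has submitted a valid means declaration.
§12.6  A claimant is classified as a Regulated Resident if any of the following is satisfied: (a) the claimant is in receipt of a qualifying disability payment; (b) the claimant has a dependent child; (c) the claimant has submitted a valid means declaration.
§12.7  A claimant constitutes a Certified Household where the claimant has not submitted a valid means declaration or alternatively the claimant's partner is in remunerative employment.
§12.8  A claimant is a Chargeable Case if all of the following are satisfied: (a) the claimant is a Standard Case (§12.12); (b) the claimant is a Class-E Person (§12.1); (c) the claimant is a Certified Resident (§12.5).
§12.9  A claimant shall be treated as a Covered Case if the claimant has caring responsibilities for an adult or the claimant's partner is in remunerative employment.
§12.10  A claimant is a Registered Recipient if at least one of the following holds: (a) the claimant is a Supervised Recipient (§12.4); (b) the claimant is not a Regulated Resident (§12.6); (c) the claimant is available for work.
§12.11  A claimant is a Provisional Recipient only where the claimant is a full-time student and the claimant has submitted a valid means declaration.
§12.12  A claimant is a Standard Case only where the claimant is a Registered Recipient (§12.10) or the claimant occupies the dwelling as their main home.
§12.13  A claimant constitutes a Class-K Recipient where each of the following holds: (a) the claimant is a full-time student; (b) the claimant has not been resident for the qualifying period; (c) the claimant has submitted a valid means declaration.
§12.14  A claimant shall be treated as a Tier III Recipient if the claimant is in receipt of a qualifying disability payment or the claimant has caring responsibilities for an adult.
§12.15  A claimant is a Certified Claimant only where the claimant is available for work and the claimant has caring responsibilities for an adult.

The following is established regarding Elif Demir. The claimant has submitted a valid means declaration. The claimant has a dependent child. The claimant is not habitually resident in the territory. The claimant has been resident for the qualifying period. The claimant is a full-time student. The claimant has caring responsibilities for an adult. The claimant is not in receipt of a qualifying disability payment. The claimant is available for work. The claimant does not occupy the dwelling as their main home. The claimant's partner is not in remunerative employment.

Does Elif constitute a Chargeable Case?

Under §12.4: the claimant has a dependent child? yes; the claimant has submitted a valid means declaration? yes; the claimant has caring responsibilities for an adult? yes — 3 of 3 hold (need ≥2) → satisfied.
Under §12.6: the claimant is in receipt of a qualifying disability payment? no; or the claimant has a dependent child? yes; or the claimant has submitted a valid means declaration? yes. So the claimant is a Regulated Resident.
Under §12.10: Supervised Recipient (§12.4)? yes; or not a Regulated Resident (§12.6)? no; or the claimant is available for work? yes. So the claimant is a Registered Recipient.
Under §12.12: Registered Recipient (§12.10)? yes; or the claimant occupies the dwelling as their main home? no. So the claimant is a Standard Case.
Under §12.11: the claimant is a full-time student? yes; and the claimant has submitted a valid means declaration? yes. So the claimant is a Provisional Recipient.
Under §12.2: the claimant is habitually resident in the territory? no; or Provisional Recipient (§12.11)? yes. So the claimant is a Qualifying Resident.
Under §12.9: the claimant has caring responsibilities for an adult? yes; or the claimant's partner is in remunerative employment? no. So the claimant is a Covered Case.
Under §12.1: the claimant has no caring responsibilities for an adult? no; Qualifying Resident (§12.2)? yes; Covered Case (§12.9)? yes — 2 of 3 hold (need ≥2) → satisfied.
Under §12.13: the claimant is a full-time student? yes; and the claimant has not been resident for the qualifying period? no; and the claimant has submitted a valid means declaration? yes. So the claimant is not a Class-K Recipient.
Under §12.5: the claimant is available for work? yes; Class-K Recipient (§12.13)? no; the claimant has submitted a valid means declaration? yes — 2 of 3 hold (need ≥2) → satisfied.
Under §12.8: Standard Case (§12.12)? yes; and Class-E Person (§12.1)? yes; and Certified Resident (§12.5)? yes. So the claimant is a Chargeable Case.

Yes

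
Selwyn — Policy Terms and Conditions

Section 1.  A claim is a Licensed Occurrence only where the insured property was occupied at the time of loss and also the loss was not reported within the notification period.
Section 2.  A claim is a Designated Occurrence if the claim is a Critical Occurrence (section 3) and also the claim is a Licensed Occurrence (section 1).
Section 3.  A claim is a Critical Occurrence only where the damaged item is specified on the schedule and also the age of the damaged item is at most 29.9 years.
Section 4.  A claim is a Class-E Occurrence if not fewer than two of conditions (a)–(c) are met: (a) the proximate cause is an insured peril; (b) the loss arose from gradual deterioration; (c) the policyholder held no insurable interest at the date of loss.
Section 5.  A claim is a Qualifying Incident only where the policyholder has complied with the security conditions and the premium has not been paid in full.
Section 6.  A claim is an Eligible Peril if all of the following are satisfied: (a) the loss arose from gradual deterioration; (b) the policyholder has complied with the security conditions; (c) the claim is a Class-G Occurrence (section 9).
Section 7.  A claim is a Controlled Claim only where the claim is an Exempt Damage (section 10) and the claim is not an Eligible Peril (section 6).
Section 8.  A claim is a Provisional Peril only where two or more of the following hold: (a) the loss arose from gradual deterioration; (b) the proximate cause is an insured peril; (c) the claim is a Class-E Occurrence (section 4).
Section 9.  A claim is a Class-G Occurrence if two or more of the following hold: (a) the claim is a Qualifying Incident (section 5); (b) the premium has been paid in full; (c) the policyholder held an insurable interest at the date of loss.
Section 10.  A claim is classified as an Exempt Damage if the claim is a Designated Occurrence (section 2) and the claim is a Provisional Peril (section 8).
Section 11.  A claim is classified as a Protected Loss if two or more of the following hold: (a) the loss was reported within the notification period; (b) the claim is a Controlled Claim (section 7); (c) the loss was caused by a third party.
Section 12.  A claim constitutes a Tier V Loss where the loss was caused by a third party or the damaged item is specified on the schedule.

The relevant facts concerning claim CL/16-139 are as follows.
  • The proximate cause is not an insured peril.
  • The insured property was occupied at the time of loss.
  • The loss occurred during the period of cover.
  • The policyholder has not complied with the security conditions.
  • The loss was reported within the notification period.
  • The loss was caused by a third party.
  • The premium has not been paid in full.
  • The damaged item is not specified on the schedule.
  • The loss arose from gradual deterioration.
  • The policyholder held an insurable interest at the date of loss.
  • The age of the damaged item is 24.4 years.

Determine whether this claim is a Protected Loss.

Under section 3: the damaged item is specified on the schedule? no; and age of the damaged item: 24.4 years ≤ 29.9 years? yes. So the claim is not a Critical Occurrence.
Under section 1: the insured property was occupied at the time of loss? yes; and the loss was not reported within the notification period? no. So the claim is not a Licensed Occurrence.
Under section 2: Critical Occurrence (section 3)? no; and Licensed Occurrence (section 1)? no. So the claim is not a Designated Occurrence.
Under section 4: the proximate cause is an insured peril? no; the loss arose from gradual deterioration? yes; the policyholder held no insurable interest at the date of loss? no — 1 of 3 hold (need ≥2) → not satisfied.
Under section 8: the loss arose from gradual deterioration? yes; the proximate cause is an insured peril? no; Class-E Occurrence (section 4)? no — 1 of 3 hold (need ≥2) → not satisfied.
Under section 10: Designated Occurrence (section 2)? no; and Provisional Peril (section 8)? no. So the claim is not an Exempt Damage.
Under section 5: the policyholder has complied with the security conditions? no; and the premium has not been paid in full? yes. So the claim is not a Qualifying Incident.
Under section 9: Qualifying Incident (section 5)? no; the premium has been paid in full? no; the policyholder held an insurable interest at the date of loss? yes — 1 of 3 hold (need ≥2) → not satisfied.
Under section 6: the loss arose from gradual deterioration? yes; and the policyholder has complied with the security conditions? no; and Class-G Occurrence (section 9)? no. So the claim is not an Eligible Peril.
Under section 7: Exempt Damage (section 10)? no; and not an Eligible Peril (section 6)? yes. So the claim is not a Controlled Claim.
Under section 11: the loss was reported within the notification period? yes; Controlled Claim (section 7)? no; the loss was caused by a third party? yes — 2 of 3 hold (need ≥2) → satisfied.

Yes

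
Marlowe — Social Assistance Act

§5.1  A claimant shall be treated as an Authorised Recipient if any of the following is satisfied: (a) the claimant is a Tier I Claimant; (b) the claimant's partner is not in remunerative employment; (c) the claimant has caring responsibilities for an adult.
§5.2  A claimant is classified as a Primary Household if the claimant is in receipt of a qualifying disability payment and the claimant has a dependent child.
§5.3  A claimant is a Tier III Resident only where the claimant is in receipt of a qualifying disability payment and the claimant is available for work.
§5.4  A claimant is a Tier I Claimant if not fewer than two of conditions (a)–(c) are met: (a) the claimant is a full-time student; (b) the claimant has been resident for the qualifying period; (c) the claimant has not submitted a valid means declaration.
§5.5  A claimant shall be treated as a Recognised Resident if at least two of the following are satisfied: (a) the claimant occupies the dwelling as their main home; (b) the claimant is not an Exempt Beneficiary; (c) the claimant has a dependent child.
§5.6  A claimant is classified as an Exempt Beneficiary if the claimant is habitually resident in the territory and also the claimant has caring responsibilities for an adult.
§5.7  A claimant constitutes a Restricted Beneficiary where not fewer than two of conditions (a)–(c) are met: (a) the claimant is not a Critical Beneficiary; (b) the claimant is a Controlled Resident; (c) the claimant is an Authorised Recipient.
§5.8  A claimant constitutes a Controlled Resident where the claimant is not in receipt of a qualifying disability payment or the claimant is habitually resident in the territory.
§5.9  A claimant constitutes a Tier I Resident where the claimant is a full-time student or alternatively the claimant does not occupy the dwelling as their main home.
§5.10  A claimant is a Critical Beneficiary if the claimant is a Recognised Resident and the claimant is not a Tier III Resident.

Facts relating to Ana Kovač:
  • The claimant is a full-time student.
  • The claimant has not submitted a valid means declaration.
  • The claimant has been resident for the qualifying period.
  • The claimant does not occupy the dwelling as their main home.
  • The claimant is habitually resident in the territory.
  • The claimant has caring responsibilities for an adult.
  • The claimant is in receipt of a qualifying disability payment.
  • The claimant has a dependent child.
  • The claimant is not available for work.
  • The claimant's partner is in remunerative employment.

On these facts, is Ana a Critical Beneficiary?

No

Under §5.6: the claimant is habitually resident in the territory? yes; and the claimant has caring responsibilities for an adult? yes. So the claimant is an Exempt Beneficiary.
Under §5.5: the claimant occupies the dwelling as their main home? no; not an Exempt Beneficiary (§5.6)? no; the claimant has a dependent child? yes — 1 of 3 hold (need ≥2) → not satisfied.
Under §5.3: the claimant is in receipt of a qualifying disability payment? yes; and the claimant is available for work? no. So the claimant is not a Tier III Resident.
Under §5.10: Recognised Resident (§5.5)? no; and not a Tier III Resident (§5.3)? yes. So the claimant is not a Critical Beneficiary.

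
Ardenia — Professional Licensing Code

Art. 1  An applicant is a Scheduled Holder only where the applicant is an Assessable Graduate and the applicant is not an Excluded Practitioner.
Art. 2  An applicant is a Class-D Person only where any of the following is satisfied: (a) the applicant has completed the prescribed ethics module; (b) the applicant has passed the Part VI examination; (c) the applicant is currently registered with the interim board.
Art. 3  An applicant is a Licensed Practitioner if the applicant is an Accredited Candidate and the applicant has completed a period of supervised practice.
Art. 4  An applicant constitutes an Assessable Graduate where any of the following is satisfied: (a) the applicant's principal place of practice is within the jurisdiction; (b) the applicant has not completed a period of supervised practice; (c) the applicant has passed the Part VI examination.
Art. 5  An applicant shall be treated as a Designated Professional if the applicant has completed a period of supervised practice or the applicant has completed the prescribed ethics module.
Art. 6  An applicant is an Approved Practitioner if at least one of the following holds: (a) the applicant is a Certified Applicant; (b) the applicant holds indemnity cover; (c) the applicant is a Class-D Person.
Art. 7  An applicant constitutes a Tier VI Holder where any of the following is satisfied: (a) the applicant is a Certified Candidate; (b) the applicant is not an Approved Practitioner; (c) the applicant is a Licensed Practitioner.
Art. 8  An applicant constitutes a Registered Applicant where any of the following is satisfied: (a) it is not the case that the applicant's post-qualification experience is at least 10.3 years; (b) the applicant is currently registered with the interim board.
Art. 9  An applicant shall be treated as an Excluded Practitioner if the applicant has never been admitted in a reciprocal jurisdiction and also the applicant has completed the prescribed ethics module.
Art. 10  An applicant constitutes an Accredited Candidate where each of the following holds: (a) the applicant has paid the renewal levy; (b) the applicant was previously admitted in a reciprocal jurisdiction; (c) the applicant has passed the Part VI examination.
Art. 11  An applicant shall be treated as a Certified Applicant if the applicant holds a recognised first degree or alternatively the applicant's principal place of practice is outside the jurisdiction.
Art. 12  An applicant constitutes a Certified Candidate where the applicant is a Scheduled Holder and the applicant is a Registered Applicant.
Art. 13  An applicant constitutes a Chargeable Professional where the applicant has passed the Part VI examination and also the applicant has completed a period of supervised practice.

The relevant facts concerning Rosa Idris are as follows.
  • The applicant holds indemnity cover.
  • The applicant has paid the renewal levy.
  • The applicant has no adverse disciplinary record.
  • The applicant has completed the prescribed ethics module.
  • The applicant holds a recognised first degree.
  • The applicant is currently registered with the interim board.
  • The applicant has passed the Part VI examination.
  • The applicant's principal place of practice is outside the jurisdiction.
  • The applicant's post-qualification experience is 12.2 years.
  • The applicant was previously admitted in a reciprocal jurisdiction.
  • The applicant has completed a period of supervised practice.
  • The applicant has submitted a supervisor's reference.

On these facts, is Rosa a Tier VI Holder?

article 4 — Assessable Graduate: [the applicant's principal place of practice is within the jurisdiction? no] OR [the applicant has not completed a period of supervised practice? no] OR [the applicant has passed the Part VI examination? yes] → satisfied.
article 9 — Excluded Practitioner: [the applicant has never been admitted in a reciprocal jurisdiction? no] AND [the applicant has completed the prescribed ethics module? yes] → not satisfied.
article 1 — Scheduled Holder: [Assessable Graduate (article 4)? yes] AND [not an Excluded Practitioner (article 9)? yes] → satisfied.
article 8 — Registered Applicant: [applicant's post-qualification experience: 12.2 years ≥ 10.3 years? yes, so negated condition no] OR [the applicant is currently registered with the interim board? yes] → satisfied.
article 12 — Certified Candidate: [Scheduled Holder (article 1)? yes] AND [Registered Applicant (article 8)? yes] → satisfied.
article 11 — Certified Applicant: [the applicant holds a recognised first degree? yes] OR [the applicant's principal place of practice is outside the jurisdiction? yes] → satisfied.
article 2 — Class-D Person: [the applicant has completed the prescribed ethics module? yes] OR [the applicant has passed the Part VI examination? yes] OR [the applicant is currently registered with the interim board? yes] → satisfied.
article 6 — Approved Practitioner: [Certified Applicant (article 11)? yes] OR [the applicant holds indemnity cover? yes] OR [Class-D Person (article 2)? yes] → satisfied.
article 10 — Accredited Candidate: [the applicant has paid the renewal levy? yes] AND [the applicant was previously admitted in a reciprocal jurisdiction? yes] AND [the applicant has passed the Part VI examination? yes] → satisfied.
article 3 — Licensed Practitioner: [Accredited Candidate (article 10)? yes] AND [the applicant has completed a period of supervised practice? yes] → satisfied.
article 7 — Tier VI Holder: [Certified Candidate (article 12)? yes] OR [not an Approved Practitioner (article 6)? no] OR [Licensed Practitioner (article 3)? yes] → satisfied.

Yes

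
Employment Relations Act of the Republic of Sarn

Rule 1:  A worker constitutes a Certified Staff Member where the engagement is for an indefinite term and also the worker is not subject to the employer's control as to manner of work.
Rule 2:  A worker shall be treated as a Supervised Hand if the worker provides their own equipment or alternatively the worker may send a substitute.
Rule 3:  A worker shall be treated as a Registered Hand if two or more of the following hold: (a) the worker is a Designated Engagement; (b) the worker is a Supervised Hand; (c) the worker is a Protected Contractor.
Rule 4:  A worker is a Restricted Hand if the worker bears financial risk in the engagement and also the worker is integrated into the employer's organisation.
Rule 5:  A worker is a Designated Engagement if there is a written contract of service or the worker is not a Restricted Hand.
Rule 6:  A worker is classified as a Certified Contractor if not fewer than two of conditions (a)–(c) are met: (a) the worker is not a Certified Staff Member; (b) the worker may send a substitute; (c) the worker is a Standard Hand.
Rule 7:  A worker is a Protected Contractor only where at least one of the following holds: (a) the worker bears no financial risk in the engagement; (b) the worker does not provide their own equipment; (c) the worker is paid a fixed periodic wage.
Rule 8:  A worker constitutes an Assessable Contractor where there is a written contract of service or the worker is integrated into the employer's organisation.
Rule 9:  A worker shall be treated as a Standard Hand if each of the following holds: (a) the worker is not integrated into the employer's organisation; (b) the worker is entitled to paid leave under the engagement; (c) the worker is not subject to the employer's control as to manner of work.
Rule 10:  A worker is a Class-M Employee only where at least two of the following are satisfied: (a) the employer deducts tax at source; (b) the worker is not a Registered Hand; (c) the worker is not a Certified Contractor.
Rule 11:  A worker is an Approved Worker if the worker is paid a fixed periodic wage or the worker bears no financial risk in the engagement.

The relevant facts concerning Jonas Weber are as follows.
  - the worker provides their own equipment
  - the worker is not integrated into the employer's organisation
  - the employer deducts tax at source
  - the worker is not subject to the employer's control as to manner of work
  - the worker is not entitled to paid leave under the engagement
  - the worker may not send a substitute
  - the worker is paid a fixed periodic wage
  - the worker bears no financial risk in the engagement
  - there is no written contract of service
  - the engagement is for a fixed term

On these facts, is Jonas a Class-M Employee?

Yes

rule 4 — Restricted Hand: [the worker bears financial risk in the engagement? no] AND [the worker is integrated into the employer's organisation? no] → not satisfied.
rule 5 — Designated Engagement: [there is a written contract of service? no] OR [not a Restricted Hand (rule 4)? yes] → satisfied.
rule 2 — Supervised Hand: [the worker provides their own equipment? yes] OR [the worker may send a substitute? no] → satisfied.
rule 7 — Protected Contractor: [the worker bears no financial risk in the engagement? yes] OR [the worker does not provide their own equipment? no] OR [the worker is paid a fixed periodic wage? yes] → satisfied.
rule 3 — Registered Hand: Designated Engagement (rule 5)? yes; Supervised Hand (rule 2)? yes; Protected Contractor (rule 7)? yes — 3 of 3 hold (need ≥2) → satisfied.
rule 1 — Certified Staff Member: [the engagement is for an indefinite term? no] AND [the worker is not subject to the employer's control as to manner of work? yes] → not satisfied.
rule 9 — Standard Hand: [the worker is not integrated into the employer's organisation? yes] AND [the worker is entitled to paid leave under the engagement? no] AND [the worker is not subject to the employer's control as to manner of work? yes] → not satisfied.
rule 6 — Certified Contractor: not a Certified Staff Member (rule 1)? yes; the worker may send a substitute? no; Standard Hand (rule 9)? no — 1 of 3 hold (need ≥2) → not satisfied.
rule 10 — Class-M Employee: the employer deducts tax at source? yes; not a Registered Hand (rule 3)? no; not a Certified Contractor (rule 6)? yes — 2 of 3 hold (need ≥2) → satisfied.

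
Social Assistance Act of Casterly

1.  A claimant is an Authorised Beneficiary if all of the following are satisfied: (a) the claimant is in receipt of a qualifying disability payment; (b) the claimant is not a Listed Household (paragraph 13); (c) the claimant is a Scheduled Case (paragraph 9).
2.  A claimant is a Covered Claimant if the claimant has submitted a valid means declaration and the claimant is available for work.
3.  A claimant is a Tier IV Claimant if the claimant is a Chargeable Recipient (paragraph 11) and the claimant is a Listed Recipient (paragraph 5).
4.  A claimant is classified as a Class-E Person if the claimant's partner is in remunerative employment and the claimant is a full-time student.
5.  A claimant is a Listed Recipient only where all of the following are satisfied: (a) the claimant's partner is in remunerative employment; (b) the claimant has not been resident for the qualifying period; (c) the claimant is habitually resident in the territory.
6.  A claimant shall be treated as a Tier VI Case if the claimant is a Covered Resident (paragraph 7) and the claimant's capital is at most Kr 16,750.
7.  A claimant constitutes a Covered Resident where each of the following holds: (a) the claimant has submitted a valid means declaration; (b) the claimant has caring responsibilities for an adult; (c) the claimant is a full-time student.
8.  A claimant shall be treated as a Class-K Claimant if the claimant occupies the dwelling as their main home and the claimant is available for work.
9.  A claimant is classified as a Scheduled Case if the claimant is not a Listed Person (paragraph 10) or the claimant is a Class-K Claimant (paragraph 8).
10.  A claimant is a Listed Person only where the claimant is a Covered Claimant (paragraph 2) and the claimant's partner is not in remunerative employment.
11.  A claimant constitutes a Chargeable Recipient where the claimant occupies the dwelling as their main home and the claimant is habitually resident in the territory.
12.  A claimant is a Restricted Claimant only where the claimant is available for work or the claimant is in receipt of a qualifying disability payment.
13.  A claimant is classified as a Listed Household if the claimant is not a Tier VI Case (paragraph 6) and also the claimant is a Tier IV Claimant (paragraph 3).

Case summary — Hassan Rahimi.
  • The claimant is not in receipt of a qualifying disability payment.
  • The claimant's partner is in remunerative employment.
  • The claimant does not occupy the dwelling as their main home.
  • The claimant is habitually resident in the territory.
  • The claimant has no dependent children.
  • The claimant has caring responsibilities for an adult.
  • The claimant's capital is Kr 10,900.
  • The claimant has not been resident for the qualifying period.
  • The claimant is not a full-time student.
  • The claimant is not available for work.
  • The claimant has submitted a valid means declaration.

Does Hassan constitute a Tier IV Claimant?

paragraph 11 — Chargeable Recipient: [the claimant occupies the dwelling as their main home? no] AND [the claimant is habitually resident in the territory? yes] → not satisfied.
paragraph 5 — Listed Recipient: [the claimant's partner is in remunerative employment? yes] AND [the claimant has not been resident for the qualifying period? yes] AND [the claimant is habitually resident in the territory? yes] → satisfied.
paragraph 3 — Tier IV Claimant: [Chargeable Recipient (paragraph 11)? no] AND [Listed Recipient (paragraph 5)? yes] → not satisfied.

No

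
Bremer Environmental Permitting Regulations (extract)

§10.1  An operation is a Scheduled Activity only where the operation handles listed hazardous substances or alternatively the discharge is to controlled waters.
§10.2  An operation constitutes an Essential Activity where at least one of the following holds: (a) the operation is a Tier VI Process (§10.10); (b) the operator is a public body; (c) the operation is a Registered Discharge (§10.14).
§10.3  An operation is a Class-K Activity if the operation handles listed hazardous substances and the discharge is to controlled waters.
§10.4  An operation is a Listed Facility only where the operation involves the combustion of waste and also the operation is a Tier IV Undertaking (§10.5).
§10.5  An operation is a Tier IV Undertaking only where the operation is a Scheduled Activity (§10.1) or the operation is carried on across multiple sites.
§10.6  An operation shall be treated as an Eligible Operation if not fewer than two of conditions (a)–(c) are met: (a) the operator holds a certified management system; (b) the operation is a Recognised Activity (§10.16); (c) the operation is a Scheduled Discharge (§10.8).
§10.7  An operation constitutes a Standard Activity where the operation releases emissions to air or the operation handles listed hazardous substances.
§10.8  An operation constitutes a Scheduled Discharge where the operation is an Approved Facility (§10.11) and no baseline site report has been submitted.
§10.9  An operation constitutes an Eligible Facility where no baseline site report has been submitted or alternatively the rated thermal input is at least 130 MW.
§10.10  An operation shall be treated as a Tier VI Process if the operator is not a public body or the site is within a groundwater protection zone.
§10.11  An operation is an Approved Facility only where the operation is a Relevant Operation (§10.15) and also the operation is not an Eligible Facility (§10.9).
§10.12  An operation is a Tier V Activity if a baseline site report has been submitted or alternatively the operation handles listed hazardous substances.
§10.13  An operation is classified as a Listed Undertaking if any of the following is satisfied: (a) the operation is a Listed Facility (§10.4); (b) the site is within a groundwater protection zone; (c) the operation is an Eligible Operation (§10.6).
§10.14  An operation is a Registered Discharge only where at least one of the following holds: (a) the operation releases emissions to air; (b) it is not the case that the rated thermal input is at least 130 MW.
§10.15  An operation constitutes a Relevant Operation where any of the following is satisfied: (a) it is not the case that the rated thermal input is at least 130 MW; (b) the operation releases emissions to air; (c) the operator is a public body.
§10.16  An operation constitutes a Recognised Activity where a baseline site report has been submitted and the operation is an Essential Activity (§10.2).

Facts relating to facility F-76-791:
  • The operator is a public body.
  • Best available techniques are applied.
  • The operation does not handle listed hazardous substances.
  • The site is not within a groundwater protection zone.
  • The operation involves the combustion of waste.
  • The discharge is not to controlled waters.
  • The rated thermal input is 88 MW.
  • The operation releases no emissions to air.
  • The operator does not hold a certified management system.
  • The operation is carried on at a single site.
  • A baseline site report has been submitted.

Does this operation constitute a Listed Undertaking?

No

Under §10.1: the operation handles listed hazardous substances? no; or the discharge is to controlled waters? no. So the operation is not a Scheduled Activity.
Under §10.5: Scheduled Activity (§10.1)? no; or the operation is carried on across multiple sites? no. So the operation is not a Tier IV Undertaking.
Under §10.4: the operation involves the combustion of waste? yes; and Tier IV Undertaking (§10.5)? no. So the operation is not a Listed Facility.
Under §10.10: the operator is not a public body? no; or the site is within a groundwater protection zone? no. So the operation is not a Tier VI Process.
Under §10.14: the operation releases emissions to air? no; or rated thermal input: 88 MW ≥ 130 MW? no, so negated condition yes. So the operation is a Registered Discharge.
Under §10.2: Tier VI Process (§10.10)? no; or the operator is a public body? yes; or Registered Discharge (§10.14)? yes. So the operation is an Essential Activity.
Under §10.16: a baseline site report has been submitted? yes; and Essential Activity (§10.2)? yes. So the operation is a Recognised Activity.
Under §10.15: rated thermal input: 88 MW ≥ 130 MW? no, so negated condition yes; or the operation releases emissions to air? no; or the operator is a public body? yes. So the operation is a Relevant Operation.
Under §10.9: no baseline site report has been submitted? no; or rated thermal input: 88 MW ≥ 130 MW? no. So the operation is not an Eligible Facility.
Under §10.11: Relevant Operation (§10.15)? yes; and not an Eligible Facility (§10.9)? yes. So the operation is an Approved Facility.
Under §10.8: Approved Facility (§10.11)? yes; and no baseline site report has been submitted? no. So the operation is not a Scheduled Discharge.
Under §10.6: the operator holds a certified management system? no; Recognised Activity (§10.16)? yes; Scheduled Discharge (§10.8)? no — 1 of 3 hold (need ≥2) → not satisfied.
Under §10.13: Listed Facility (§10.4)? no; or the site is within a groundwater protection zone? no; or Eligible Operation (§10.6)? no. So the operation is not a Listed Undertaking.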